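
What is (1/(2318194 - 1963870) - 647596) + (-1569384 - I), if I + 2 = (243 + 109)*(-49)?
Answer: -779417132519/354324 ≈ -2.1997e+6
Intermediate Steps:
I = -17250 (I = -2 + (243 + 109)*(-49) = -2 + 352*(-49) = -2 - 17248 = -17250)
(1/(2318194 - 1963870) - 647596) + (-1569384 - I) = (1/(2318194 - 1963870) - 647596) + (-1569384 - 1*(-17250)) = (1/354324 - 647596) + (-1569384 + 17250) = (1/354324 - 647596) - 1552134 = -229458805103/354324 - 1552134 = -779417132519/354324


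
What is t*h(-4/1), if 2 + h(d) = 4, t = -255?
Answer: -510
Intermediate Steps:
h(d) = 2 (h(d) = -2 + 4 = 2)
t*h(-4/1) = -255*2 = -510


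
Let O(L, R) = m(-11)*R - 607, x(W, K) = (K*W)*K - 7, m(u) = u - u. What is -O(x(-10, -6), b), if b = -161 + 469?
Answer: 607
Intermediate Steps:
m(u) = 0
x(W, K) = -7 + W*K**2 (x(W, K) = W*K**2 - 7 = -7 + W*K**2)
b = 308
O(L, R) = -607 (O(L, R) = 0*R - 607 = 0 - 607 = -607)
-O(x(-10, -6), b) = -1*(-607) = 607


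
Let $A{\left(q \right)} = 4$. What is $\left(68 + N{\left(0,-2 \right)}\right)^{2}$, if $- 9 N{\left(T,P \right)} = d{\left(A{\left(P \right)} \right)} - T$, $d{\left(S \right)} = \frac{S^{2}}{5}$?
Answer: $\frac{9265936}{2025} \approx 4575.8$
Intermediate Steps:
$d{\left(S \right)} = \frac{S^{2}}{5}$ ($d{\left(S \right)} = S^{2} \cdot \frac{1}{5} = \frac{S^{2}}{5}$)
$N{\left(T,P \right)} = - \frac{16}{45} + \frac{T}{9}$ ($N{\left(T,P \right)} = - \frac{\frac{4^{2}}{5} - T}{9} = - \frac{\frac{1}{5} \cdot 16 - T}{9} = - \frac{\frac{16}{5} - T}{9} = - \frac{16}{45} + \frac{T}{9}$)
$\left(68 + N{\left(0,-2 \right)}\right)^{2} = \left(68 + \left(- \frac{16}{45} + \frac{1}{9} \cdot 0\right)\right)^{2} = \left(68 + \left(- \frac{16}{45} + 0\right)\right)^{2} = \left(68 - \frac{16}{45}\right)^{2} = \left(\frac{3044}{45}\right)^{2} = \frac{9265936}{2025}$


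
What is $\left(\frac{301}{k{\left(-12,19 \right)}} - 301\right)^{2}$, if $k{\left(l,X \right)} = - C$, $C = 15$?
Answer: $\frac{23193856}{225} \approx 1.0308 \cdot 10^{5}$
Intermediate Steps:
$k{\left(l,X \right)} = -15$ ($k{\left(l,X \right)} = \left(-1\right) 15 = -15$)
$\left(\frac{301}{k{\left(-12,19 \right)}} - 301\right)^{2} = \left(\frac{301}{-15} - 301\right)^{2} = \left(301 \left(- \frac{1}{15}\right) - 301\right)^{2} = \left(- \frac{301}{15} - 301\right)^{2} = \left(- \frac{4816}{15}\right)^{2} = \frac{23193856}{225}$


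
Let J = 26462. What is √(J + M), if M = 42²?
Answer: √28226 ≈ 168.01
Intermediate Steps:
M = 1764
√(J + M) = √(26462 + 1764) = √28226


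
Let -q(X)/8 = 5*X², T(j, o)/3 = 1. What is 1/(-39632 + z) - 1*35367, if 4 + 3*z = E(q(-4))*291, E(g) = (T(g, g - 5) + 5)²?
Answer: -3546461295/100276 ≈ -35367.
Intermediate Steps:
T(j, o) = 3 (T(j, o) = 3*1 = 3)
q(X) = -40*X²
E(g) = 64 (E(g) = (3 + 5)² = 8² = 64)
z = 18620/3 (z = -4/3 + (64*291)/3 = -4/3 + (⅓)*18624 = -4/3 + 6208 = 18620/3 ≈ 6206.7)
1/(-39632 + z) - 1*35367 = 1/(-39632 + 18620/3) - 1*35367 = 1/(-100276/3) - 35367 = -3/100276 - 35367 = -3546461295/100276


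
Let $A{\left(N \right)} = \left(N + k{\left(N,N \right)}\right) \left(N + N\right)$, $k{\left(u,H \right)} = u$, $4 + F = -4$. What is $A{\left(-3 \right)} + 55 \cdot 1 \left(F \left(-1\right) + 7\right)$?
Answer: $861$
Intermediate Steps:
$F = -8$ ($F = -4 - 4 = -8$)
$A{\left(N \right)} = 4 N^{2}$ ($A{\left(N \right)} = \left(N + N\right) \left(N + N\right) = 2 N 2 N = 4 N^{2}$)
$A{\left(-3 \right)} + 55 \cdot 1 \left(F \left(-1\right) + 7\right) = 4 \left(-3\right)^{2} + 55 \cdot 1 \left(\left(-8\right) \left(-1\right) + 7\right) = 4 \cdot 9 + 55 \cdot 1 \left(8 + 7\right) = 36 + 55 \cdot 1 \cdot 15 = 36 + 55 \cdot 15 = 36 + 825 = 861$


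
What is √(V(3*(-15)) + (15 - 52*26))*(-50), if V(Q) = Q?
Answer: -50*I*√1382 ≈ -1858.8*I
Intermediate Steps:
√(V(3*(-15)) + (15 - 52*26))*(-50) = √(3*(-15) + (15 - 52*26))*(-50) = √(-45 + (15 - 1352))*(-50) = √(-45 - 1337)*(-50) = √(-1382)*(-50) = (I*√1382)*(-50) = -50*I*√1382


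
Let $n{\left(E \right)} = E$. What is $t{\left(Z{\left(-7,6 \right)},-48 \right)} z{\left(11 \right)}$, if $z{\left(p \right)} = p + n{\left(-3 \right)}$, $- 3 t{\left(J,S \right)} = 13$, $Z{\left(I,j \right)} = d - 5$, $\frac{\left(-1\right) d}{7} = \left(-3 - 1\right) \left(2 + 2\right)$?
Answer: $- \frac{104}{3} \approx -34.667$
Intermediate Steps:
$d = 112$ ($d = - 7 \left(-3 - 1\right) \left(2 + 2\right) = - 7 \left(\left(-4\right) 4\right) = \left(-7\right) \left(-16\right) = 112$)
$Z{\left(I,j \right)} = 107$ ($Z{\left(I,j \right)} = 112 - 5 = 107$)
$t{\left(J,S \right)} = - \frac{13}{3}$ ($t{\left(J,S \right)} = \left(- \frac{1}{3}\right) 13 = - \frac{13}{3}$)
$z{\left(p \right)} = -3 + p$ ($z{\left(p \right)} = p - 3 = -3 + p$)
$t{\left(Z{\left(-7,6 \right)},-48 \right)} z{\left(11 \right)} = - \frac{13 \left(-3 + 11\right)}{3} = \left(- \frac{13}{3}\right) 8 = - \frac{104}{3}$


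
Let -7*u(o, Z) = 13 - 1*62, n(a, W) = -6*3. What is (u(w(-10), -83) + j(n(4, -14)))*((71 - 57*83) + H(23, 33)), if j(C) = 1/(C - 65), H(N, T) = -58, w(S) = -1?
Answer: -2736440/83 ≈ -32969.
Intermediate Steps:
n(a, W) = -18
j(C) = 1/(-65 + C)
u(o, Z) = 7 (u(o, Z) = -(13 - 1*62)/7 = -(13 - 62)/7 = -⅐*(-49) = 7)
(u(w(-10), -83) + j(n(4, -14)))*((71 - 57*83) + H(23, 33)) = (7 + 1/(-65 - 18))*((71 - 57*83) - 58) = (7 + 1/(-83))*((71 - 4731) - 58) = (7 - 1/83)*(-4660 - 58) = (580/83)*(-4718) = -2736440/83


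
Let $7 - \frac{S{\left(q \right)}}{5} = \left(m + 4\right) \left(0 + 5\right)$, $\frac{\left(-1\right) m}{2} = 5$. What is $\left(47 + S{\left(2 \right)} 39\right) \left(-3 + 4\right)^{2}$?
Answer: $7262$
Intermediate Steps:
$m = -10$ ($m = \left(-2\right) 5 = -10$)
$S{\left(q \right)} = 185$ ($S{\left(q \right)} = 35 - 5 \left(-10 + 4\right) \left(0 + 5\right) = 35 - 5 \left(\left(-6\right) 5\right) = 35 - -150 = 35 + 150 = 185$)
$\left(47 + S{\left(2 \right)} 39\right) \left(-3 + 4\right)^{2} = \left(47 + 185 \cdot 39\right) \left(-3 + 4\right)^{2} = \left(47 + 7215\right) 1^{2} = 7262 \cdot 1 = 7262$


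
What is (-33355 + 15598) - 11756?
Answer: -29513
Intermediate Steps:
(-33355 + 15598) - 11756 = -17757 - 11756 = -29513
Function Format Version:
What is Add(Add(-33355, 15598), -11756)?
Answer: -29513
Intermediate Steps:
Add(Add(-33355, 15598), -11756) = Add(-17757, -11756) = -29513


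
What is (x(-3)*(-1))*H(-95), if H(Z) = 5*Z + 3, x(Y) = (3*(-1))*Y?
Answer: 4248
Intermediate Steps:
x(Y) = -3*Y
H(Z) = 3 + 5*Z
(x(-3)*(-1))*H(-95) = (-3*(-3)*(-1))*(3 + 5*(-95)) = (9*(-1))*(3 - 475) = -9*(-472) = 4248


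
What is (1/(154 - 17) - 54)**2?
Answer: 54715609/18769 ≈ 2915.2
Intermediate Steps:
(1/(154 - 17) - 54)**2 = (1/137 - 54)**2 = (-7397/137)**2 = 54715609/18769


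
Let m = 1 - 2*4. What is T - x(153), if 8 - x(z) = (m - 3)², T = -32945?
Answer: -32853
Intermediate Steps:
m = -7 (m = 1 - 8 = -7)
x(z) = -92 (x(z) = 8 - (-7 - 3)² = 8 - 1*(-10)² = 8 - 1*100 = 8 - 100 = -92)
T - x(153) = -32945 - 1*(-92) = -32945 + 92 = -32853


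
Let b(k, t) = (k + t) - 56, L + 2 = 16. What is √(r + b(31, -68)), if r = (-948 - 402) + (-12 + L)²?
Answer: I*√1439 ≈ 37.934*I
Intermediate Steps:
L = 14 (L = -2 + 16 = 14)
b(k, t) = -56 + k + t
r = -1346 (r = (-948 - 402) + (-12 + 14)² = -1350 + 2² = -1350 + 4 = -1346)
√(r + b(31, -68)) = √(-1346 + (-56 + 31 - 68)) = √(-1346 - 93) = √(-1439) = I*√1439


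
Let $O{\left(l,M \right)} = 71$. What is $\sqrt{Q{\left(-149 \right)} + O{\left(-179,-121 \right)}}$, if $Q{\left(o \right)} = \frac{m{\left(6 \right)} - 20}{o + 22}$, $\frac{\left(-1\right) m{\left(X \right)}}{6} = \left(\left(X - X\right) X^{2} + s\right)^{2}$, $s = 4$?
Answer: $\frac{\sqrt{1159891}}{127} \approx 8.4802$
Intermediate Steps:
$m{\left(X \right)} = -96$ ($m{\left(X \right)} = - 6 \left(\left(X - X\right) X^{2} + 4\right)^{2} = - 6 \left(0 X^{2} + 4\right)^{2} = - 6 \left(0 + 4\right)^{2} = - 6 \cdot 4^{2} = \left(-6\right) 16 = -96$)
$Q{\left(o \right)} = - \frac{116}{22 + o}$ ($Q{\left(o \right)} = \frac{-96 - 20}{o + 22} = - \frac{116}{22 + o}$)
$\sqrt{Q{\left(-149 \right)} + O{\left(-179,-121 \right)}} = \sqrt{- \frac{116}{22 - 149} + 71} = \sqrt{- \frac{116}{-127} + 71} = \sqrt{\left(-116\right) \left(- \frac{1}{127}\right) + 71} = \sqrt{\frac{116}{127} + 71} = \sqrt{\frac{9133}{127}} = \frac{\sqrt{1159891}}{127}$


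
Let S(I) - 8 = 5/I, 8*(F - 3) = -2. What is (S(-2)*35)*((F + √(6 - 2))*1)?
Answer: 7315/8 ≈ 914.38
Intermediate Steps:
F = 11/4 (F = 3 + (⅛)*(-2) = 3 - ¼ = 11/4 ≈ 2.7500)
S(I) = 8 + 5/I
(S(-2)*35)*((F + √(6 - 2))*1) = ((8 + 5/(-2))*35)*((11/4 + √(6 - 2))*1) = ((8 + 5*(-½))*35)*((11/4 + √4)*1) = ((8 - 5/2)*35)*((11/4 + 2)*1) = ((11/2)*35)*((19/4)*1) = (385/2)*(19/4) = 7315/8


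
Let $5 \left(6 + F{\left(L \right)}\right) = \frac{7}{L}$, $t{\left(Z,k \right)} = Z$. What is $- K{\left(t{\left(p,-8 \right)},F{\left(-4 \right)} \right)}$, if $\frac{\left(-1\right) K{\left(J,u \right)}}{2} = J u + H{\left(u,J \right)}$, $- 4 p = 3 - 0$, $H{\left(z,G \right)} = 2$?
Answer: $\frac{541}{40} \approx 13.525$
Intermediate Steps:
$p = - \frac{3}{4}$ ($p = - \frac{3 - 0}{4} = - \frac{3 + 0}{4} = \left(- \frac{1}{4}\right) 3 = - \frac{3}{4} \approx -0.75$)
$F{\left(L \right)} = -6 + \frac{7}{5 L}$ ($F{\left(L \right)} = -6 + \frac{7 \frac{1}{L}}{5} = -6 + \frac{7}{5 L}$)
$K{\left(J,u \right)} = -4 - 2 J u$ ($K{\left(J,u \right)} = - 2 \left(J u + 2\right) = - 2 \left(2 + J u\right) = -4 - 2 J u$)
$- K{\left(t{\left(p,-8 \right)},F{\left(-4 \right)} \right)} = - (-4 - - \frac{3 \left(-6 + \frac{7}{5 \left(-4\right)}\right)}{2}) = - (-4 - - \frac{3 \left(-6 + \frac{7}{5} \left(- \frac{1}{4}\right)\right)}{2}) = - (-4 - - \frac{3 \left(-6 - \frac{7}{20}\right)}{2}) = - (-4 - \left(- \frac{3}{2}\right) \left(- \frac{127}{20}\right)) = - (-4 - \frac{381}{40}) = \left(-1\right) \left(- \frac{541}{40}\right) = \frac{541}{40}$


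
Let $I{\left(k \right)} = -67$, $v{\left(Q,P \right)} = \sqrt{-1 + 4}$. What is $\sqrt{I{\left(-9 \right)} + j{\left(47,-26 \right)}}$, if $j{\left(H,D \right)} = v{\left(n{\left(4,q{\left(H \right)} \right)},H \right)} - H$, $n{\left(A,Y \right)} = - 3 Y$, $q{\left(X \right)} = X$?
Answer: $\sqrt{-114 + \sqrt{3}} \approx 10.596 i$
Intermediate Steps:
$v{\left(Q,P \right)} = \sqrt{3}$
$j{\left(H,D \right)} = \sqrt{3} - H$
$\sqrt{I{\left(-9 \right)} + j{\left(47,-26 \right)}} = \sqrt{-67 + \left(\sqrt{3} - 47\right)} = \sqrt{-67 - \left(47 - \sqrt{3}\right)} = \sqrt{-114 + \sqrt{3}}$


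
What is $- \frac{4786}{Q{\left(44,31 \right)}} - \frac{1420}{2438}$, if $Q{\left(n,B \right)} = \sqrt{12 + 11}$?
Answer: $- \frac{710}{1219} - \frac{4786 \sqrt{23}}{23} \approx -998.53$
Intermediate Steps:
$Q{\left(n,B \right)} = \sqrt{23}$
$- \frac{4786}{Q{\left(44,31 \right)}} - \frac{1420}{2438} = - \frac{4786}{\sqrt{23}} - \frac{1420}{2438} = - 4786 \frac{\sqrt{23}}{23} - \frac{710}{1219} = - \frac{4786 \sqrt{23}}{23} - \frac{710}{1219} = - \frac{710}{1219} - \frac{4786 \sqrt{23}}{23}$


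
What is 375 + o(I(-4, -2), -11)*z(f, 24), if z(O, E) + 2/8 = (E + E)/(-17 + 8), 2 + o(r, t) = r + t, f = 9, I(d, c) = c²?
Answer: 1701/4 ≈ 425.25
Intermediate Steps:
o(r, t) = -2 + r + t (o(r, t) = -2 + (r + t) = -2 + r + t)
z(O, E) = -¼ - 2*E/9 (z(O, E) = -¼ + (E + E)/(-17 + 8) = -¼ + (2*E)/(-9) = -¼ + (2*E)*(-⅑) = -¼ - 2*E/9)
375 + o(I(-4, -2), -11)*z(f, 24) = 375 + (-2 + (-2)² - 11)*(-¼ - 2/9*24) = 375 + (-2 + 4 - 11)*(-¼ - 16/3) = 375 - 9*(-67/12) = 375 + 201/4 = 1701/4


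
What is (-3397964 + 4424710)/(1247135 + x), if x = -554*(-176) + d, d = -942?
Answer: 1026746/1343697 ≈ 0.76412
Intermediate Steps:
x = 96562 (x = -554*(-176) - 942 = 97504 - 942 = 96562)
(-3397964 + 4424710)/(1247135 + x) = (-3397964 + 4424710)/(1247135 + 96562) = 1026746/1343697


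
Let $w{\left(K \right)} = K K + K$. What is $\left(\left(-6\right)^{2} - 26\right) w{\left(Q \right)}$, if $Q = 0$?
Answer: $0$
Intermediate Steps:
$w{\left(K \right)} = K + K^{2}$ ($w{\left(K \right)} = K^{2} + K = K + K^{2}$)
$\left(\left(-6\right)^{2} - 26\right) w{\left(Q \right)} = \left(\left(-6\right)^{2} - 26\right) 0 \left(1 + 0\right) = \left(36 - 26\right) 0 \cdot 1 = 10 \cdot 0 = 0$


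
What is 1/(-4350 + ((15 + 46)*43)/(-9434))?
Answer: -9434/41040523 ≈ -0.00022987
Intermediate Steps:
1/(-4350 + ((15 + 46)*43)/(-9434)) = 1/(-4350 + (61*43)*(-1/9434)) = 1/(-4350 + 2623*(-1/9434)) = 1/(-4350 - 2623/9434) = 1/(-41040523/9434) = -9434/41040523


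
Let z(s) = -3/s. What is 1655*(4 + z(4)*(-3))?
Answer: 41375/4 ≈ 10344.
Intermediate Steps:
1655*(4 + z(4)*(-3)) = 1655*(4 - 3/4*(-3)) = 1655*(4 - 3*¼*(-3)) = 1655*(4 - ¾*(-3)) = 1655*(4 + 9/4) = 1655*(25/4) = 41375/4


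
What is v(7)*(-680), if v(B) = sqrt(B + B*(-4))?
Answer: -680*I*sqrt(21) ≈ -3116.2*I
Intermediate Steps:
v(B) = sqrt(3)*sqrt(-B) (v(B) = sqrt(B - 4*B) = sqrt(-3*B) = sqrt(3)*sqrt(-B))
v(7)*(-680) = (sqrt(3)*sqrt(-1*7))*(-680) = (sqrt(3)*sqrt(-7))*(-680) = (sqrt(3)*(I*sqrt(7)))*(-680) = (I*sqrt(21))*(-680) = -680*I*sqrt(21)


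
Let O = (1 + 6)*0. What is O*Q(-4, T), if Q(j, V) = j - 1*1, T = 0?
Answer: 0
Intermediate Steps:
Q(j, V) = -1 + j (Q(j, V) = j - 1 = -1 + j)
O = 0 (O = 7*0 = 0)
O*Q(-4, T) = 0*(-1 - 4) = 0*(-5) = 0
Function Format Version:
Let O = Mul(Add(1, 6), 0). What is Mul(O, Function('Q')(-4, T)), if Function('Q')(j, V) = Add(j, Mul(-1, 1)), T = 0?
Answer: 0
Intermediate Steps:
Function('Q')(j, V) = Add(-1, j) (Function('Q')(j, V) = Add(j, -1) = Add(-1, j))
O = 0 (O = Mul(7, 0) = 0)
Mul(O, Function('Q')(-4, T)) = Mul(0, Add(-1, -4)) = Mul(0, -5) = 0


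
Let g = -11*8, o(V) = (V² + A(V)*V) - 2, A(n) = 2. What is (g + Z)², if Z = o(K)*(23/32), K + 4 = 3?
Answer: 8323225/1024 ≈ 8128.1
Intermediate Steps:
K = -1 (K = -4 + 3 = -1)
o(V) = -2 + V² + 2*V (o(V) = (V² + 2*V) - 2 = -2 + V² + 2*V)
g = -88
Z = -69/32 (Z = (-2 + (-1)² + 2*(-1))*(23/32) = (-2 + 1 - 2)*(23*(1/32)) = -3*23/32 = -69/32 ≈ -2.1563)
(g + Z)² = (-88 - 69/32)² = (-2885/32)² = 8323225/1024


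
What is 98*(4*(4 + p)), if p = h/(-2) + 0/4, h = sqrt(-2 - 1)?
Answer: 1568 - 196*I*sqrt(3) ≈ 1568.0 - 339.48*I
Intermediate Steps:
h = I*sqrt(3) (h = sqrt(-3) = I*sqrt(3) ≈ 1.732*I)
p = -I*sqrt(3)/2 (p = (I*sqrt(3))/(-2) + 0/4 = (I*sqrt(3))*(-1/2) + 0*(1/4) = -I*sqrt(3)/2 + 0 = -I*sqrt(3)/2 ≈ -0.86602*I)
98*(4*(4 + p)) = 98*(4*(4 - I*sqrt(3)/2)) = 98*(16 - 2*I*sqrt(3)) = 1568 - 196*I*sqrt(3)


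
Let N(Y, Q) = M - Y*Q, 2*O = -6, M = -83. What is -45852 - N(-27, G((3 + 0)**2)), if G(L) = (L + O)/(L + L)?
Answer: -45778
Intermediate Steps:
O = -3 (O = (1/2)*(-6) = -3)
G(L) = (-3 + L)/(2*L) (G(L) = (L - 3)/(L + L) = (-3 + L)/((2*L)) = (-3 + L)*(1/(2*L)) = (-3 + L)/(2*L))
N(Y, Q) = -83 - Q*Y (N(Y, Q) = -83 - Y*Q = -83 - Q*Y)
-45852 - N(-27, G((3 + 0)**2)) = -45852 - (-83 - 1*(-3 + (3 + 0)**2)/(2*((3 + 0)**2))*(-27)) = -45852 - (-83 - 1*(-3 + 3**2)/(2*(3**2))*(-27)) = -45852 - (-83 - 1*(1/2)*(-3 + 9)/9*(-27)) = -45852 - (-83 - 1*(1/2)*(1/9)*6*(-27)) = -45852 - (-83 - 1*1/3*(-27)) = -45852 - (-83 + 9) = -45852 - 1*(-74) = -45852 + 74 = -45778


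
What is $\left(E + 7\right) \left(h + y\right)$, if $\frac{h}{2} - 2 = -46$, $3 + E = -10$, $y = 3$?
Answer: $510$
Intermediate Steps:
$E = -13$ ($E = -3 - 10 = -13$)
$h = -88$ ($h = 4 + 2 \left(-46\right) = 4 - 92 = -88$)
$\left(E + 7\right) \left(h + y\right) = \left(-13 + 7\right) \left(-88 + 3\right) = \left(-6\right) \left(-85\right) = 510$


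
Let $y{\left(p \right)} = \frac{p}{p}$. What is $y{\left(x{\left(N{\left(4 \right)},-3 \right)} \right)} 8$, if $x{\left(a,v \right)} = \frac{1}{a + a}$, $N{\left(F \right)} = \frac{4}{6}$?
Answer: $8$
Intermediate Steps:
$N{\left(F \right)} = \frac{2}{3}$ ($N{\left(F \right)} = 4 \cdot \frac{1}{6} = \frac{2}{3}$)
$x{\left(a,v \right)} = \frac{1}{2 a}$
$y{\left(p \right)} = 1$
$y{\left(x{\left(N{\left(4 \right)},-3 \right)} \right)} 8 = 1 \cdot 8 = 8$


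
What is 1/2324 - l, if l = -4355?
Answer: 10121021/2324 ≈ 4355.0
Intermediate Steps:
1/2324 - l = 1/2324 - 1*(-4355) = 1/2324 + 4355 = 10121021/2324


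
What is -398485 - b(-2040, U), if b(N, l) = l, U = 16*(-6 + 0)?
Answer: -398389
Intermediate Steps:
U = -96 (U = 16*(-6) = -96)
-398485 - b(-2040, U) = -398485 - 1*(-96) = -398485 + 96 = -398389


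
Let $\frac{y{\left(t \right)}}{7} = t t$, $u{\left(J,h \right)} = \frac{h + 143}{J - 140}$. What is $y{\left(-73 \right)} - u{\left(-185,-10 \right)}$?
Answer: $\frac{12123608}{325} \approx 37303.0$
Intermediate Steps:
$u{\left(J,h \right)} = \frac{143 + h}{-140 + J}$
$y{\left(t \right)} = 7 t^{2}$ ($y{\left(t \right)} = 7 t t = 7 t^{2}$)
$y{\left(-73 \right)} - u{\left(-185,-10 \right)} = 7 \left(-73\right)^{2} - \frac{143 - 10}{-140 - 185} = 7 \cdot 5329 - \frac{1}{-325} \cdot 133 = 37303 - \left(- \frac{1}{325}\right) 133 = 37303 - - \frac{133}{325} = 37303 + \frac{133}{325} = \frac{12123608}{325}$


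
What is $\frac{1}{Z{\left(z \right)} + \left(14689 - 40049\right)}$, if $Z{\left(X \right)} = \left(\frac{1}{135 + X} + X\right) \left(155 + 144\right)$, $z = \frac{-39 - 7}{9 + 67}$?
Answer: $- \frac{194066}{4956202843} \approx -3.9156 \cdot 10^{-5}$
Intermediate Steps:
$z = - \frac{23}{38}$ ($z = - \frac{46}{76} = \left(-46\right) \frac{1}{76} = - \frac{23}{38} \approx -0.60526$)
$Z{\left(X \right)} = 299 X + \frac{299}{135 + X}$ ($Z{\left(X \right)} = \left(X + \frac{1}{135 + X}\right) 299 = 299 X + \frac{299}{135 + X}$)
$\frac{1}{Z{\left(z \right)} + \left(14689 - 40049\right)} = \frac{1}{\frac{299 \left(1 + \left(- \frac{23}{38}\right)^{2} + 135 \left(- \frac{23}{38}\right)\right)}{135 - \frac{23}{38}} + \left(14689 - 40049\right)} = \frac{1}{\frac{299 \left(1 + \frac{529}{1444} - \frac{3105}{38}\right)}{\frac{5107}{38}} - 25360} = \frac{1}{299 \cdot \frac{38}{5107} \left(- \frac{116017}{1444}\right) - 25360} = \frac{1}{- \frac{34689083}{194066} - 25360} = \frac{1}{- \frac{4956202843}{194066}} = - \frac{194066}{4956202843}$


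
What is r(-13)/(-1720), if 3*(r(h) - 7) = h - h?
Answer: -7/1720 ≈ -0.0040698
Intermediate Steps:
r(h) = 7 (r(h) = 7 + (h - h)/3 = 7 + (⅓)*0 = 7 + 0 = 7)
r(-13)/(-1720) = 7/(-1720) = 7*(-1/1720) = -7/1720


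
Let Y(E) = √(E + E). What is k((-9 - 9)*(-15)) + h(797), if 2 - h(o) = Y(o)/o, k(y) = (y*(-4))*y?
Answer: -291598 - √1594/797 ≈ -2.9160e+5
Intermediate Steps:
Y(E) = √2*√E (Y(E) = √(2*E) = √2*√E)
k(y) = -4*y² (k(y) = (-4*y)*y = -4*y²)
h(o) = 2 - √2/√o (h(o) = 2 - √2*√o/o = 2 - √2/√o)
k((-9 - 9)*(-15)) + h(797) = -4*225*(-9 - 9)² + (2 - √2/√797) = -4*(-18*(-15))² + (2 - √2*√797/797) = -4*270² + (2 - √1594/797) = -4*72900 + (2 - √1594/797) = -291600 + (2 - √1594/797) = -291598 - √1594/797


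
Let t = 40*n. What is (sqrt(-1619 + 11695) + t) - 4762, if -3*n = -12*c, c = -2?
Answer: -5082 + 2*sqrt(2519) ≈ -4981.6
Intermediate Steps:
n = -8 (n = -(-4)*(-2) = -1/3*24 = -8)
t = -320 (t = 40*(-8) = -320)
(sqrt(-1619 + 11695) + t) - 4762 = (sqrt(-1619 + 11695) - 320) - 4762 = (sqrt(10076) - 320) - 4762 = (2*sqrt(2519) - 320) - 4762 = (-320 + 2*sqrt(2519)) - 4762 = -5082 + 2*sqrt(2519)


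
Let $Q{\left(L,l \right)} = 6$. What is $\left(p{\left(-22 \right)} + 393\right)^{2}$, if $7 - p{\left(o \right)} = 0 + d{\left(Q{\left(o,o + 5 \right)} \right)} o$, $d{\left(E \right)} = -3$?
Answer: $111556$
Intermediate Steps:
$p{\left(o \right)} = 7 + 3 o$ ($p{\left(o \right)} = 7 - \left(0 - 3 o\right) = 7 - - 3 o = 7 + 3 o$)
$\left(p{\left(-22 \right)} + 393\right)^{2} = \left(\left(7 + 3 \left(-22\right)\right) + 393\right)^{2} = \left(\left(7 - 66\right) + 393\right)^{2} = \left(-59 + 393\right)^{2} = 334^{2} = 111556$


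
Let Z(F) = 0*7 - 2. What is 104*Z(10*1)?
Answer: -208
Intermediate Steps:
Z(F) = -2 (Z(F) = 0 - 2 = -2)
104*Z(10*1) = 104*(-2) = -208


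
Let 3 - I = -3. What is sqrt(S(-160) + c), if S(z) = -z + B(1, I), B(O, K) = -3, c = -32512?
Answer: 3*I*sqrt(3595) ≈ 179.88*I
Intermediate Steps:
I = 6 (I = 3 - 1*(-3) = 3 + 3 = 6)
S(z) = -3 - z (S(z) = -z - 3 = -3 - z)
sqrt(S(-160) + c) = sqrt((-3 - 1*(-160)) - 32512) = sqrt((-3 + 160) - 32512) = sqrt(157 - 32512) = sqrt(-32355) = 3*I*sqrt(3595)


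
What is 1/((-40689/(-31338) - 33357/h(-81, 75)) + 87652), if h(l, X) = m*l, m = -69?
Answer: 6486966/568565250097 ≈ 1.1409e-5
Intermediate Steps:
h(l, X) = -69*l
1/((-40689/(-31338) - 33357/h(-81, 75)) + 87652) = 1/((-40689/(-31338) - 33357/((-69*(-81)))) + 87652) = 1/((-40689*(-1/31338) - 33357/5589) + 87652) = 1/((4521/3482 - 33357*1/5589) + 87652) = 1/((4521/3482 - 11119/1863) + 87652) = 1/(-30293735/6486966 + 87652) = 1/(568565250097/6486966) = 6486966/568565250097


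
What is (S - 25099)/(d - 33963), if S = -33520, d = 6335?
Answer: 58619/27628 ≈ 2.1217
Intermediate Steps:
(S - 25099)/(d - 33963) = (-33520 - 25099)/(6335 - 33963) = -58619/(-27628) = -58619*(-1/27628) = 58619/27628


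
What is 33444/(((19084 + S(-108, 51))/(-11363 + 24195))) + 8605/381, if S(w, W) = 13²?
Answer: 163673120513/7335393 ≈ 22313.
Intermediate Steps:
S(w, W) = 169
33444/(((19084 + S(-108, 51))/(-11363 + 24195))) + 8605/381 = 33444/(((19084 + 169)/(-11363 + 24195))) + 8605/381 = 33444/((19253/12832)) + 8605*(1/381) = 33444/((19253*(1/12832))) + 8605/381 = 33444/(19253/12832) + 8605/381 = 33444*(12832/19253) + 8605/381 = 429153408/19253 + 8605/381 = 163673120513/7335393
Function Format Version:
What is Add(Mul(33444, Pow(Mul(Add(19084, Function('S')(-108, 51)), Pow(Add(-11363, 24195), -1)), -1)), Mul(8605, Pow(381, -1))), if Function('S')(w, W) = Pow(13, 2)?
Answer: Rational(163673120513, 7335393) ≈ 22313.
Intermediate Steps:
Function('S')(w, W) = 169
Add(Mul(33444, Pow(Mul(Add(19084, Function('S')(-108, 51)), Pow(Add(-11363, 24195), -1)), -1)), Mul(8605, Pow(381, -1))) = Add(Mul(33444, Pow(Mul(Add(19084, 169), Pow(Add(-11363, 24195), -1)), -1)), Mul(8605, Pow(381, -1))) = Add(Mul(33444, Pow(Mul(19253, Pow(12832, -1)), -1)), Mul(8605, Rational(1, 381))) = Add(Mul(33444, Pow(Mul(19253, Rational(1, 12832)), -1)), Rational(8605, 381)) = Add(Mul(33444, Pow(Rational(19253, 12832), -1)), Rational(8605, 381)) = Add(Mul(33444, Rational(12832, 19253)), Rational(8605, 381)) = Add(Rational(429153408, 19253), Rational(8605, 381)) = Rational(163673120513, 7335393)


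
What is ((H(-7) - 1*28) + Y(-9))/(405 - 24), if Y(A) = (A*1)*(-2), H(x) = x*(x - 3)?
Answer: 20/127 ≈ 0.15748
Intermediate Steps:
H(x) = x*(-3 + x)
Y(A) = -2*A (Y(A) = A*(-2) = -2*A)
((H(-7) - 1*28) + Y(-9))/(405 - 24) = ((-7*(-3 - 7) - 1*28) - 2*(-9))/(405 - 24) = ((-7*(-10) - 28) + 18)/381 = ((70 - 28) + 18)*(1/381) = (42 + 18)*(1/381) = 60*(1/381) = 20/127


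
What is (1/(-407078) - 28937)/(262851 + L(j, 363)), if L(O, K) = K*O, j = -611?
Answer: -11779616087/16713808524 ≈ -0.70478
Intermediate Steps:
(1/(-407078) - 28937)/(262851 + L(j, 363)) = (1/(-407078) - 28937)/(262851 + 363*(-611)) = (-1/407078 - 28937)/(262851 - 221793) = -11779616087/407078/41058 = -11779616087/407078*1/41058 = -11779616087/16713808524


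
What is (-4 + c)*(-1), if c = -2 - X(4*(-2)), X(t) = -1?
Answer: 5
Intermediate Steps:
c = -1 (c = -2 - 1*(-1) = -2 + 1 = -1)
(-4 + c)*(-1) = (-4 - 1)*(-1) = -5*(-1) = 5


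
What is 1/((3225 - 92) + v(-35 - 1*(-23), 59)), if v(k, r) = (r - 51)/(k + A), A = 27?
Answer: 15/47003 ≈ 0.00031913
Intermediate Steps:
v(k, r) = (-51 + r)/(27 + k) (v(k, r) = (r - 51)/(k + 27) = (-51 + r)/(27 + k))
1/((3225 - 92) + v(-35 - 1*(-23), 59)) = 1/((3225 - 92) + (-51 + 59)/(27 + (-35 - 1*(-23)))) = 1/(3133 + 8/(27 + (-35 + 23))) = 1/(3133 + 8/(27 - 12)) = 1/(3133 + 8/15) = 1/(47003/15) = 15/47003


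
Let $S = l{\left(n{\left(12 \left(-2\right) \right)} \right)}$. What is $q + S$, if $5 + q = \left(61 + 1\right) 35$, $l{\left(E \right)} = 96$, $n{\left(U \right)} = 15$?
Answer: $2261$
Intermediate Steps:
$q = 2165$ ($q = -5 + \left(61 + 1\right) 35 = -5 + 62 \cdot 35 = -5 + 2170 = 2165$)
$S = 96$
$q + S = 2165 + 96 = 2261$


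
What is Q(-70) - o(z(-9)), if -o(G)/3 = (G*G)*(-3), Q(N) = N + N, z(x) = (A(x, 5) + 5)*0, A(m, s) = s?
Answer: -140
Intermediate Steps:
z(x) = 0 (z(x) = (5 + 5)*0 = 10*0 = 0)
Q(N) = 2*N
o(G) = 9*G² (o(G) = -3*G*G*(-3) = -3*G²*(-3) = -(-9)*G² = 9*G²)
Q(-70) - o(z(-9)) = 2*(-70) - 9*0² = -140 - 9*0 = -140 - 1*0 = -140 + 0 = -140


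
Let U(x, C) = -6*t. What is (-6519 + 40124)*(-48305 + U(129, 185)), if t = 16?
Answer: -1626515605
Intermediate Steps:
U(x, C) = -96 (U(x, C) = -6*16 = -96)
(-6519 + 40124)*(-48305 + U(129, 185)) = (-6519 + 40124)*(-48305 - 96) = 33605*(-48401) = -1626515605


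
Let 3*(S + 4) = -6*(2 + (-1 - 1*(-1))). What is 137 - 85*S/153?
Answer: 1273/9 ≈ 141.44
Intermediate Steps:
S = -8 (S = -4 + (-6*(2 + (-1 - 1*(-1))))/3 = -4 + (-6*(2 + (-1 + 1)))/3 = -4 + (-6*(2 + 0))/3 = -4 + (-6*2)/3 = -4 + (⅓)*(-12) = -4 - 4 = -8)
137 - 85*S/153 = 137 - (-680)/153 = 137 - 85*(-8/153) = 137 + 40/9 = 1273/9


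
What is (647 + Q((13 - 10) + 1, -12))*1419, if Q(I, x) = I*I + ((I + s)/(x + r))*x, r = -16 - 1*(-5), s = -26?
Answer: 21263715/23 ≈ 9.2451e+5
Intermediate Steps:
r = -11 (r = -16 + 5 = -11)
Q(I, x) = I² + x*(-26 + I)/(-11 + x) (Q(I, x) = I*I + ((I - 26)/(x - 11))*x = I² + ((-26 + I)/(-11 + x))*x = I² + x*(-26 + I)/(-11 + x))
(647 + Q((13 - 10) + 1, -12))*1419 = (647 + (-26*(-12) - 11*((13 - 10) + 1)² + ((13 - 10) + 1)*(-12) - 12*((13 - 10) + 1)²)/(-11 - 12))*1419 = (647 + (312 - 11*(3 + 1)² + (3 + 1)*(-12) - 12*(3 + 1)²)/(-23))*1419 = (647 - (312 - 11*4² + 4*(-12) - 12*4²)/23)*1419 = (647 - (312 - 11*16 - 48 - 12*16)/23)*1419 = (647 - (312 - 176 - 48 - 192)/23)*1419 = (647 - 1/23*(-104))*1419 = (647 + 104/23)*1419 = (14985/23)*1419 = 21263715/23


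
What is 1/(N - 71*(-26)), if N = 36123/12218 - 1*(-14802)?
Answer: 12218/203441387 ≈ 6.0057e-5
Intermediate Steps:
N = 180886959/12218 (N = 36123*(1/12218) + 14802 = 36123/12218 + 14802 = 180886959/12218 ≈ 14805.)
1/(N - 71*(-26)) = 1/(180886959/12218 - 71*(-26)) = 1/(180886959/12218 + 1846) = 1/(203441387/12218) = 12218/203441387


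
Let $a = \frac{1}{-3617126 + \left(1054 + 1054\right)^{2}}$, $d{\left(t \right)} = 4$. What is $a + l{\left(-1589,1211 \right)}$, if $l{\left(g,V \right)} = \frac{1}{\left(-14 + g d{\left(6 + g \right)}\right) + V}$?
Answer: $- \frac{821379}{4264109542} \approx -0.00019263$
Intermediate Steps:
$l{\left(g,V \right)} = \frac{1}{-14 + V + 4 g}$ ($l{\left(g,V \right)} = \frac{1}{\left(-14 + g 4\right) + V} = \frac{1}{\left(-14 + 4 g\right) + V} = \frac{1}{-14 + V + 4 g}$)
$a = \frac{1}{826538}$ ($a = \frac{1}{-3617126 + 2108^{2}} = \frac{1}{-3617126 + 4443664} = \frac{1}{826538} \approx 1.2099 \cdot 10^{-6}$)
$a + l{\left(-1589,1211 \right)} = \frac{1}{826538} + \frac{1}{-14 + 1211 + 4 \left(-1589\right)} = \frac{1}{826538} + \frac{1}{-14 + 1211 - 6356} = \frac{1}{826538} + \frac{1}{-5159} = \frac{1}{826538} - \frac{1}{5159} = - \frac{821379}{4264109542}$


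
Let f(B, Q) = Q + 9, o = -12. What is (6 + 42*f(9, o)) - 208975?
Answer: -209095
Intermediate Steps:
f(B, Q) = 9 + Q
(6 + 42*f(9, o)) - 208975 = (6 + 42*(9 - 12)) - 208975 = (6 + 42*(-3)) - 208975 = (6 - 126) - 208975 = -120 - 208975 = -209095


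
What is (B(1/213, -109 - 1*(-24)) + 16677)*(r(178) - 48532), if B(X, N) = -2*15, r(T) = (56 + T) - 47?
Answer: -804799215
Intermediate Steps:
r(T) = 9 + T
B(X, N) = -30
(B(1/213, -109 - 1*(-24)) + 16677)*(r(178) - 48532) = (-30 + 16677)*((9 + 178) - 48532) = 16647*(187 - 48532) = 16647*(-48345) = -804799215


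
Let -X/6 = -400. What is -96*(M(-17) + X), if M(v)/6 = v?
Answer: -220608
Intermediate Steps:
X = 2400 (X = -6*(-400) = 2400)
M(v) = 6*v
-96*(M(-17) + X) = -96*(6*(-17) + 2400) = -96*(-102 + 2400) = -96*2298 = -220608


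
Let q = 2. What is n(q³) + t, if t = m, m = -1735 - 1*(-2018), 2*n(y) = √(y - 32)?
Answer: 283 + I*√6 ≈ 283.0 + 2.4495*I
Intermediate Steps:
n(y) = √(-32 + y)/2 (n(y) = √(y - 32)/2 = √(-32 + y)/2)
m = 283 (m = -1735 + 2018 = 283)
t = 283
n(q³) + t = √(-32 + 2³)/2 + 283 = √(-32 + 8)/2 + 283 = √(-24)/2 + 283 = (2*I*√6)/2 + 283 = I*√6 + 283 = 283 + I*√6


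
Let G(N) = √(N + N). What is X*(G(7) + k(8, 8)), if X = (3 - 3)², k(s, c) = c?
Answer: 0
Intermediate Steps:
X = 0 (X = 0² = 0)
G(N) = √2*√N (G(N) = √(2*N) = √2*√N)
X*(G(7) + k(8, 8)) = 0*(√2*√7 + 8) = 0*(√14 + 8) = 0*(8 + √14) = 0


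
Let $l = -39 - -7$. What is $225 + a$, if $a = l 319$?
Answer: $-9983$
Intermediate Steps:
$l = -32$ ($l = -39 + 7 = -32$)
$a = -10208$ ($a = \left(-32\right) 319 = -10208$)
$225 + a = 225 - 10208 = -9983$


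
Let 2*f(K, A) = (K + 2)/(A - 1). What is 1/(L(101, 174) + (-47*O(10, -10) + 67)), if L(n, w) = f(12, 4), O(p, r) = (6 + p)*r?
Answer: 3/22768 ≈ 0.00013176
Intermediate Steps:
O(p, r) = r*(6 + p)
f(K, A) = (2 + K)/(2*(-1 + A)) (f(K, A) = ((K + 2)/(A - 1))/2 = ((2 + K)/(-1 + A))/2 = (2 + K)/(2*(-1 + A)))
L(n, w) = 7/3 (L(n, w) = (2 + 12)/(2*(-1 + 4)) = (½)*14/3 = (½)*(⅓)*14 = 7/3)
1/(L(101, 174) + (-47*O(10, -10) + 67)) = 1/(7/3 + (-(-470)*(6 + 10) + 67)) = 1/(7/3 + (-(-470)*16 + 67)) = 1/(7/3 + (-47*(-160) + 67)) = 1/(7/3 + (7520 + 67)) = 1/(7/3 + 7587) = 1/(22768/3) = 3/22768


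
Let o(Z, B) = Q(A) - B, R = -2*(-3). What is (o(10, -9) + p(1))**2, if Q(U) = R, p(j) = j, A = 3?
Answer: 256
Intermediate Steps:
R = 6
Q(U) = 6
o(Z, B) = 6 - B
(o(10, -9) + p(1))**2 = ((6 - 1*(-9)) + 1)**2 = ((6 + 9) + 1)**2 = (15 + 1)**2 = 16**2 = 256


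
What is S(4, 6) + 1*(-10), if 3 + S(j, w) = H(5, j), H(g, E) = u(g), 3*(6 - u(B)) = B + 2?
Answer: -28/3 ≈ -9.3333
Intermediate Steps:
u(B) = 16/3 - B/3 (u(B) = 6 - (B + 2)/3 = 6 - (2 + B)/3 = 6 + (-⅔ - B/3) = 16/3 - B/3)
H(g, E) = 16/3 - g/3
S(j, w) = ⅔ (S(j, w) = -3 + (16/3 - ⅓*5) = -3 + (16/3 - 5/3) = -3 + 11/3 = ⅔)
S(4, 6) + 1*(-10) = ⅔ + 1*(-10) = ⅔ - 10 = -28/3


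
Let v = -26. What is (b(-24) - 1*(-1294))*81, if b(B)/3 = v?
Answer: 98496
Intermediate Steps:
b(B) = -78 (b(B) = 3*(-26) = -78)
(b(-24) - 1*(-1294))*81 = (-78 - 1*(-1294))*81 = (-78 + 1294)*81 = 1216*81 = 98496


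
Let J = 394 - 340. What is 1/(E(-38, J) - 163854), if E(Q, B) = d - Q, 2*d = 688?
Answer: -1/163472 ≈ -6.1173e-6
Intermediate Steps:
d = 344 (d = (1/2)*688 = 344)
J = 54
E(Q, B) = 344 - Q
1/(E(-38, J) - 163854) = 1/((344 - 1*(-38)) - 163854) = 1/((344 + 38) - 163854) = 1/(382 - 163854) = 1/(-163472) = -1/163472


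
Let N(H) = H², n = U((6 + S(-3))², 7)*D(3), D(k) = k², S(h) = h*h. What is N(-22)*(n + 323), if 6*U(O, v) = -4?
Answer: 153428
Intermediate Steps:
S(h) = h²
U(O, v) = -⅔ (U(O, v) = (⅙)*(-4) = -⅔)
n = -6 (n = -⅔*3² = -⅔*9 = -6)
N(-22)*(n + 323) = (-22)²*(-6 + 323) = 484*317 = 153428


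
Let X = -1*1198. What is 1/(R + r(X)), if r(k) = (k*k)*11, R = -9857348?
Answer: 1/5929896 ≈ 1.6864e-7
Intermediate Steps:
X = -1198
r(k) = 11*k² (r(k) = k²*11 = 11*k²)
1/(R + r(X)) = 1/(-9857348 + 11*(-1198)²) = 1/(-9857348 + 11*1435204) = 1/(-9857348 + 15787244) = 1/5929896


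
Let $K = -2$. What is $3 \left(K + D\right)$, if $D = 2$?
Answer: $0$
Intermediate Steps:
$3 \left(K + D\right) = 3 \left(-2 + 2\right) = 3 \cdot 0 = 0$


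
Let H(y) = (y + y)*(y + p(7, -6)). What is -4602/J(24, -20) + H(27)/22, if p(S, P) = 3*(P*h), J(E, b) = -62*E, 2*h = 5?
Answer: -112091/2728 ≈ -41.089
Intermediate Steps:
h = 5/2 (h = (1/2)*5 = 5/2 ≈ 2.5000)
p(S, P) = 15*P/2 (p(S, P) = 3*(P*(5/2)) = 3*(5*P/2) = 15*P/2)
H(y) = 2*y*(-45 + y) (H(y) = (y + y)*(y + (15/2)*(-6)) = (2*y)*(y - 45) = (2*y)*(-45 + y) = 2*y*(-45 + y))
-4602/J(24, -20) + H(27)/22 = -4602/((-62*24)) + (2*27*(-45 + 27))/22 = -4602/(-1488) + (2*27*(-18))*(1/22) = -4602*(-1/1488) - 972*1/22 = 767/248 - 486/11 = -112091/2728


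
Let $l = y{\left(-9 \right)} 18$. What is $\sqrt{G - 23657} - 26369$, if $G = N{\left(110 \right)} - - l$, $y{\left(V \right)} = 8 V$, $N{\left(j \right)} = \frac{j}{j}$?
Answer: $-26369 + 2 i \sqrt{6238} \approx -26369.0 + 157.96 i$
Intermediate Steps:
$N{\left(j \right)} = 1$
$l = -1296$ ($l = 8 \left(-9\right) 18 = \left(-72\right) 18 = -1296$)
$G = -1295$ ($G = 1 - \left(-1\right) \left(-1296\right) = 1 - 1296 = -1295$)
$\sqrt{G - 23657} - 26369 = \sqrt{-1295 - 23657} - 26369 = \sqrt{-24952} - 26369 = 2 i \sqrt{6238} - 26369 = -26369 + 2 i \sqrt{6238}$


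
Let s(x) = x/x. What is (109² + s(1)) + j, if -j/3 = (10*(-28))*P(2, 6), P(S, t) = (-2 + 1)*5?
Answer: 7682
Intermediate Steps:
s(x) = 1
P(S, t) = -5 (P(S, t) = -1*5 = -5)
j = -4200 (j = -3*10*(-28)*(-5) = -(-840)*(-5) = -3*1400 = -4200)
(109² + s(1)) + j = (109² + 1) - 4200 = (11881 + 1) - 4200 = 11882 - 4200 = 7682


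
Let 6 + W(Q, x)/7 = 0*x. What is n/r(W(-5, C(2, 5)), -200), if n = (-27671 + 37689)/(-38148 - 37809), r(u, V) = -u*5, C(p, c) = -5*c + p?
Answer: -5009/7975485 ≈ -0.00062805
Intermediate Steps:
C(p, c) = p - 5*c
W(Q, x) = -42 (W(Q, x) = -42 + 7*(0*x) = -42 + 7*0 = -42 + 0 = -42)
r(u, V) = -5*u
n = -10018/75957 (n = 10018/(-75957) = 10018*(-1/75957) = -10018/75957 ≈ -0.13189)
n/r(W(-5, C(2, 5)), -200) = -10018/(75957*((-5*(-42)))) = -10018/75957/210 = -10018/75957*1/210 = -5009/7975485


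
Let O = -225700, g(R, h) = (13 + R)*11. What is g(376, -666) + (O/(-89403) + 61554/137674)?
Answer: 26352256683800/6154234311 ≈ 4282.0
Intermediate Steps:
g(R, h) = 143 + 11*R
g(376, -666) + (O/(-89403) + 61554/137674) = (143 + 11*376) + (-225700/(-89403) + 61554/137674) = (143 + 4136) + (-225700*(-1/89403) + 61554*(1/137674)) = 4279 + (225700/89403 + 30777/68837) = 4279 + 18288067031/6154234311 = 26352256683800/6154234311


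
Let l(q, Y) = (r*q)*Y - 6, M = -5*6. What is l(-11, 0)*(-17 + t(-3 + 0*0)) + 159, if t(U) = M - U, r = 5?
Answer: 423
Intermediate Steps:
M = -30
l(q, Y) = -6 + 5*Y*q (l(q, Y) = (5*q)*Y - 6 = 5*Y*q - 6 = -6 + 5*Y*q)
t(U) = -30 - U
l(-11, 0)*(-17 + t(-3 + 0*0)) + 159 = (-6 + 5*0*(-11))*(-17 + (-30 - (-3 + 0*0))) + 159 = (-6 + 0)*(-17 + (-30 - (-3 + 0))) + 159 = -6*(-17 + (-30 - 1*(-3))) + 159 = -6*(-17 + (-30 + 3)) + 159 = -6*(-17 - 27) + 159 = -6*(-44) + 159 = 264 + 159 = 423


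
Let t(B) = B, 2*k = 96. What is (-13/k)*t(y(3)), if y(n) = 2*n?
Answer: -13/8 ≈ -1.6250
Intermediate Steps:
k = 48 (k = (½)*96 = 48)
(-13/k)*t(y(3)) = (-13/48)*(2*3) = -13*1/48*6 = -13/48*6 = -13/8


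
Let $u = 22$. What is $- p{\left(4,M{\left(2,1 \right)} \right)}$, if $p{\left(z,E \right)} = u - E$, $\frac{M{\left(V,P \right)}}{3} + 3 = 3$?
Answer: $-22$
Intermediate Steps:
$M{\left(V,P \right)} = 0$ ($M{\left(V,P \right)} = -9 + 3 \cdot 3 = -9 + 9 = 0$)
$p{\left(z,E \right)} = 22 - E$
$- p{\left(4,M{\left(2,1 \right)} \right)} = - (22 - 0) = - (22 + 0) = \left(-1\right) 22 = -22$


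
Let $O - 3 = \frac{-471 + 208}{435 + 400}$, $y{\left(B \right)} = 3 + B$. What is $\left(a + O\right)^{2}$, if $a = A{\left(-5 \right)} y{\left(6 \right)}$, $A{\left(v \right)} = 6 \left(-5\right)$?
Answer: $\frac{49821811264}{697225} \approx 71457.0$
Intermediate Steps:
$A{\left(v \right)} = -30$
$a = -270$ ($a = - 30 \left(3 + 6\right) = \left(-30\right) 9 = -270$)
$O = \frac{2242}{835}$ ($O = 3 + \frac{-471 + 208}{435 + 400} = 3 - \frac{263}{835} = \frac{2242}{835} \approx 2.685$)
$\left(a + O\right)^{2} = \left(-270 + \frac{2242}{835}\right)^{2} = \left(- \frac{223208}{835}\right)^{2} = \frac{49821811264}{697225}$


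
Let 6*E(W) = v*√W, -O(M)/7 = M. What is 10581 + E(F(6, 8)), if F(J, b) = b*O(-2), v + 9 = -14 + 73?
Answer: 10581 + 100*√7/3 ≈ 10669.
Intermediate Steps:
O(M) = -7*M
v = 50 (v = -9 + (-14 + 73) = -9 + 59 = 50)
F(J, b) = 14*b (F(J, b) = b*(-7*(-2)) = b*14 = 14*b)
E(W) = 25*√W/3 (E(W) = (50*√W)/6 = 25*√W/3)
10581 + E(F(6, 8)) = 10581 + 25*√(14*8)/3 = 10581 + 25*√112/3 = 10581 + 25*(4*√7)/3 = 10581 + 100*√7/3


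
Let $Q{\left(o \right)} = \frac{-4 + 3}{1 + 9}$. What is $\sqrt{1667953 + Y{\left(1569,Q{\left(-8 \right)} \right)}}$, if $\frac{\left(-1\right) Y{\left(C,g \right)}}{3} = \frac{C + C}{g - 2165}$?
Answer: $\frac{\sqrt{86875706922277}}{7217} \approx 1291.5$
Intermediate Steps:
$Q{\left(o \right)} = - \frac{1}{10}$
$Y{\left(C,g \right)} = - \frac{6 C}{-2165 + g}$ ($Y{\left(C,g \right)} = - 3 \frac{C + C}{g - 2165} = - 3 \frac{2 C}{-2165 + g} = - \frac{6 C}{-2165 + g}$)
$\sqrt{1667953 + Y{\left(1569,Q{\left(-8 \right)} \right)}} = \sqrt{1667953 - \frac{9414}{-2165 - \frac{1}{10}}} = \sqrt{1667953 - \frac{9414}{- \frac{21651}{10}}} = \sqrt{1667953 - 9414 \left(- \frac{10}{21651}\right)} = \sqrt{1667953 + \frac{31380}{7217}} = \sqrt{\frac{12037648181}{7217}} = \frac{\sqrt{86875706922277}}{7217}$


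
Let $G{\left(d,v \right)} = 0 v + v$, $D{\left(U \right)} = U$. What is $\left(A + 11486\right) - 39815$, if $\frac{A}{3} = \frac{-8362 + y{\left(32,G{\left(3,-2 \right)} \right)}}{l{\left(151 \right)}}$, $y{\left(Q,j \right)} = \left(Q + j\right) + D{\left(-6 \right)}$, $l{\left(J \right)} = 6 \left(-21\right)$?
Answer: $- \frac{590740}{21} \approx -28130.0$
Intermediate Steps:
$l{\left(J \right)} = -126$
$G{\left(d,v \right)} = v$ ($G{\left(d,v \right)} = 0 + v = v$)
$y{\left(Q,j \right)} = -6 + Q + j$ ($y{\left(Q,j \right)} = \left(Q + j\right) - 6 = -6 + Q + j$)
$A = \frac{4169}{21}$ ($A = 3 \frac{-8362 - -24}{-126} = 3 \left(-8362 + 24\right) \left(- \frac{1}{126}\right) = 3 \left(\left(-8338\right) \left(- \frac{1}{126}\right)\right) = 3 \cdot \frac{4169}{63} = \frac{4169}{21} \approx 198.52$)
$\left(A + 11486\right) - 39815 = \left(\frac{4169}{21} + 11486\right) - 39815 = \frac{245375}{21} - 39815 = - \frac{590740}{21}$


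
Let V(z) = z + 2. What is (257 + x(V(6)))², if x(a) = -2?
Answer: 65025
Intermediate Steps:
V(z) = 2 + z
(257 + x(V(6)))² = (257 - 2)² = 255² = 65025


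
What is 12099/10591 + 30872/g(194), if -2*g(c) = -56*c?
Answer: 7012270/1027327 ≈ 6.8257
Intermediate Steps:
g(c) = 28*c (g(c) = -(-28)*c = 28*c)
12099/10591 + 30872/g(194) = 12099/10591 + 30872/((28*194)) = 12099*(1/10591) + 30872/5432 = 12099/10591 + 30872*(1/5432) = 12099/10591 + 3859/679 = 7012270/1027327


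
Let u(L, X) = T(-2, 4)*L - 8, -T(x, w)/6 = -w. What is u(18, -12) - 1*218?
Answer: 206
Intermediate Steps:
T(x, w) = 6*w (T(x, w) = -(-6)*w = 6*w)
u(L, X) = -8 + 24*L (u(L, X) = (6*4)*L - 8 = 24*L - 8 = -8 + 24*L)
u(18, -12) - 1*218 = (-8 + 24*18) - 1*218 = (-8 + 432) - 218 = 424 - 218 = 206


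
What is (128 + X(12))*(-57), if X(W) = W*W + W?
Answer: -16188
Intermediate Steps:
X(W) = W + W² (X(W) = W² + W = W + W²)
(128 + X(12))*(-57) = (128 + 12*(1 + 12))*(-57) = (128 + 12*13)*(-57) = (128 + 156)*(-57) = 284*(-57) = -16188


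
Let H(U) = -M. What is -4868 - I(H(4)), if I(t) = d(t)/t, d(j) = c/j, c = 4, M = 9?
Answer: -394312/81 ≈ -4868.0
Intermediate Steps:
d(j) = 4/j
H(U) = -9 (H(U) = -1*9 = -9)
I(t) = 4/t² (I(t) = (4/t)/t = 4/t²)
-4868 - I(H(4)) = -4868 - 4/(-9)² = -4868 - 4/81 = -394312/81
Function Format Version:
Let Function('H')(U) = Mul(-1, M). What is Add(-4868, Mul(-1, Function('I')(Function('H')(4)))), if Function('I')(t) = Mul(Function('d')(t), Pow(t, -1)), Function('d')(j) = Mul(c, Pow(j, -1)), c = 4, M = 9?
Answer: Rational(-394312, 81) ≈ -4868.0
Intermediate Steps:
Function('d')(j) = Mul(4, Pow(j, -1))
Function('H')(U) = -9 (Function('H')(U) = Mul(-1, 9) = -9)
Function('I')(t) = Mul(4, Pow(t, -2)) (Function('I')(t) = Mul(Mul(4, Pow(t, -1)), Pow(t, -1)) = Mul(4, Pow(t, -2)))
Add(-4868, Mul(-1, Function('I')(Function('H')(4)))) = Add(-4868, Mul(-1, Mul(4, Pow(-9, -2)))) = Add(-4868, Mul(-1, Mul(4, Rational(1, 81)))) = Add(-4868, Mul(-1, Rational(4, 81))) = Add(-4868, Rational(-4, 81)) = Rational(-394312, 81)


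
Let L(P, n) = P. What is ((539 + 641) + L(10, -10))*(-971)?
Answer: -1155490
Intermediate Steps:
((539 + 641) + L(10, -10))*(-971) = ((539 + 641) + 10)*(-971) = (1180 + 10)*(-971) = 1190*(-971) = -1155490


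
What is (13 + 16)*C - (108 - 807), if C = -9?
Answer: 438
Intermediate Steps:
(13 + 16)*C - (108 - 807) = (13 + 16)*(-9) - (108 - 807) = 29*(-9) - 1*(-699) = -261 + 699 = 438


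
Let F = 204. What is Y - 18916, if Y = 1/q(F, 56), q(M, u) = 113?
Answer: -2137507/113 ≈ -18916.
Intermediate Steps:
Y = 1/113 ≈ 0.0088496
Y - 18916 = 1/113 - 18916 = -2137507/113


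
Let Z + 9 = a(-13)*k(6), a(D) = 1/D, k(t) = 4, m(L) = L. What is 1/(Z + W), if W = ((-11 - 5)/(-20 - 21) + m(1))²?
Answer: -21853/161164 ≈ -0.13559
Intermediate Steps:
W = 3249/1681 (W = ((-11 - 5)/(-20 - 21) + 1)² = (-16/(-41) + 1)² = (-16*(-1/41) + 1)² = (16/41 + 1)² = (57/41)² = 3249/1681 ≈ 1.9328)
Z = -121/13 (Z = -9 + 4/(-13) = -9 - 1/13*4 = -9 - 4/13 = -121/13 ≈ -9.3077)
1/(Z + W) = 1/(-121/13 + 3249/1681) = 1/(-161164/21853) = -21853/161164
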